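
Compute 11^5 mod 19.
Use repeated squaring. Binary(5) = 101. Walk through the bits of the exponent 5 left-to-right: at each bit after the leading one, square the running value, then multiply by 11 if the bit is 1 (always reducing mod 19):
  bit 1 = 1 (leading): start with 11.
  bit 2 = 0: square 11^2 = 121 ≡ 7 (mod 19).
  bit 3 = 1: square 7^2 = 49 ≡ 11; bit is 1, so multiply 11·11 = 121 ≡ 7 (mod 19).
Final value: 11^5 ≡ 7 (mod 19).

Final answer: 7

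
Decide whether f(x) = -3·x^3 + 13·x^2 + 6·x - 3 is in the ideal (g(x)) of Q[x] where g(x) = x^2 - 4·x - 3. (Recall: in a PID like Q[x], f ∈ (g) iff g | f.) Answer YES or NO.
In Q[x] the ideal (g) consists of all multiples of g, so f ∈ (g) iff g | f, i.e. iff the remainder of f on division by g is 0. Divide f by g (g is monic, so eliminate the leading term of the running remainder at each step):
  leading term -3·x^3: subtract (-3·x)·g(x) = -3·x^3 + 12·x^2 + 9·x, leaving x^2 - 3·x - 3
  leading term x^2: subtract (1)·g(x) = x^2 - 4·x - 3, leaving x
The remainder r(x) = x ≠ 0 (and deg r < deg g), so g ∤ f, i.e. f ∉ (g).

Final answer: NO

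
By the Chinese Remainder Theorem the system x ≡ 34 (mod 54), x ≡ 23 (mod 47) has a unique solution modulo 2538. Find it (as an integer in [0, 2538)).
x ≡ 1762 (mod 2538); the representative in [0, 2538) is 1762

The moduli 54, 47 are pairwise coprime, so by the CRT there is a unique solution mod 54·47 = 2538.
Solve by successive substitution. Start with x ≡ 34 (mod 54).
  Combine with x ≡ 23 (mod 47): write x = 34 + 54·t and require 34 + 54·t ≡ 23 (mod 47), i.e. 54·t ≡ 23 − 34 ≡ 36 (mod 47). Since 54^(−1) ≡ 27 (mod 47) (54 ≡ 7 (mod 47)), t ≡ 27·36 ≡ 32 (mod 47). So x ≡ 34 + 54·32 = 1762 (mod 2538).
Unique solution in [0, 2538): x = 1762.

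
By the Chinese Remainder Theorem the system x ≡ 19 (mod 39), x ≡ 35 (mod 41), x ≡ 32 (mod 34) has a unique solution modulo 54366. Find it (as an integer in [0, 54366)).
x ≡ 30088 (mod 54366); the representative in [0, 54366) is 30088

The moduli 39, 41, 34 are pairwise coprime, so by the CRT there is a unique solution mod 39·41·34 = 54366.
Solve by successive substitution. Start with x ≡ 19 (mod 39).
  Combine with x ≡ 35 (mod 41): write x = 19 + 39·t and require 19 + 39·t ≡ 35 (mod 41), i.e. 39·t ≡ 35 − 19 ≡ 16 (mod 41). Since 39^(−1) ≡ 20 (mod 41), t ≡ 20·16 ≡ 33 (mod 41). So x ≡ 19 + 39·33 = 1306 (mod 1599).
  Combine with x ≡ 32 (mod 34): write x = 1306 + 1599·t and require 1306 + 1599·t ≡ 32 (mod 34), i.e. 1599·t ≡ 32 − 1306 ≡ 18 (mod 34). Since 1599^(−1) ≡ 1 (mod 34) (1599 ≡ 1 (mod 34)), t ≡ 1·18 ≡ 18 (mod 34). So x ≡ 1306 + 1599·18 = 30088 (mod 54366).
Unique solution in [0, 54366): x = 30088.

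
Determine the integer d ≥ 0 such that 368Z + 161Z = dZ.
In the PID Z, (a, b) is generated by gcd(a, b). Compute gcd(368, 161) with the extended Euclidean algorithm, tracking rows (r, s, t) with s·368 + t·161 = r:
  row A: (368, 1, 0)   [1·368 + 0·161 = 368]
  row B: (161, 0, 1)   [0·368 + 1·161 = 161]
  368 = 2·161 + 46   → row C = row A − 2·row B = (46, 1, −2)   [check: 1·368 − 2·161 = 46]
  161 = 3·46 + 23   → row D = row B − 3·row C = (23, −3, 7)   [check: −3·368 + 7·161 = 23]
  46 = 2·23 + 0   → remainder 0, stop. gcd = 23 (last nonzero row D).
So gcd(368, 161) = 23, with Bézout identity −3·368 + 7·161 = 23. Containment (⊇): the Bézout identity exhibits 23 as an element of (368, 161), giving (23) ⊆ (368, 161). Containment (⊆): since 23 | 368 and 23 | 161 (368 = 23·16, 161 = 23·7), every Z-linear combination of 368 and 161 is divisible by 23, so (368, 161) ⊆ (23). Therefore (368, 161) = (23), d = 23.

Final answer: (368, 161) = (23); d = 23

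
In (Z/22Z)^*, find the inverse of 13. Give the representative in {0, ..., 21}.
Apply the extended Euclidean algorithm to (22, 13), tracking rows (r, s, t) with s·22 + t·13 = r. Each division r_prev = q·r_cur + r_new produces the new row as (previous row) − q·(current row):
  row A: (22, 1, 0)   [1·22 + 0·13 = 22]
  row B: (13, 0, 1)   [0·22 + 1·13 = 13]
  22 = 1·13 + 9   → row C = row A − 1·row B = (9, 1, −1)   [check: 1·22 − 1·13 = 9]
  13 = 1·9 + 4   → row D = row B − 1·row C = (4, −1, 2)   [check: −1·22 + 2·13 = 4]
  9 = 2·4 + 1   → row E = row C − 2·row D = (1, 3, −5)   [check: 3·22 − 5·13 = 1]
  4 = 4·1 + 0   → remainder 0, stop. gcd = 1 (last nonzero row E).
The gcd is 1, so 13 is invertible mod 22. The last nonzero row gives 3·22 − 5·13 = 1, so t = −5. So 13^(−1) ≡ −5 ≡ 17 (mod 22). Verify: 13 · 17 = 221 ≡ 1 (mod 22). ✓

Final answer: 13^(−1) ≡ 17 (mod 22)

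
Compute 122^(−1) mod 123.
122^(−1) ≡ 122 (mod 123)

Apply the extended Euclidean algorithm to (123, 122), tracking rows (r, s, t) with s·123 + t·122 = r. Each division r_prev = q·r_cur + r_new produces the new row as (previous row) − q·(current row):
  row A: (123, 1, 0)   [1·123 + 0·122 = 123]
  row B: (122, 0, 1)   [0·123 + 1·122 = 122]
  123 = 1·122 + 1   → row C = row A − 1·row B = (1, 1, −1)   [check: 1·123 − 1·122 = 1]
  122 = 122·1 + 0   → remainder 0, stop. gcd = 1 (last nonzero row C).
The gcd is 1, so 122 is invertible mod 123. The last nonzero row gives 1·123 − 1·122 = 1, so t = −1. So 122^(−1) ≡ −1 ≡ 122 (mod 123). Verify: 122 · 122 = 14884 ≡ 1 (mod 123). ✓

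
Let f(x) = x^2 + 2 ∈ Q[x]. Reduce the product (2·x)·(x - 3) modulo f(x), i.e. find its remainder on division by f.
a · b ≡ -6·x - 4 (mod f(x))

First multiply in Q[x] without reducing: a · b = 2·x^2 - 6·x. Now divide by f(x) = x^2 + 2, eliminating the leading term at each step:
  leading term 2·x^2: subtract (2)·f(x) = 2·x^2 + 4, leaving -6·x - 4
The degree is now < 2, so this is the remainder. Hence a · b ≡ -6·x - 4 in Q[x]/(f).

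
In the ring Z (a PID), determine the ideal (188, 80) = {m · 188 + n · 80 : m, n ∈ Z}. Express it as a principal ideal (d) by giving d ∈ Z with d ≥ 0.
In the PID Z, (a, b) is generated by gcd(a, b). Compute gcd(188, 80) with the extended Euclidean algorithm, tracking rows (r, s, t) with s·188 + t·80 = r:
  row A: (188, 1, 0)   [1·188 + 0·80 = 188]
  row B: (80, 0, 1)   [0·188 + 1·80 = 80]
  188 = 2·80 + 28   → row C = row A − 2·row B = (28, 1, −2)   [check: 1·188 − 2·80 = 28]
  80 = 2·28 + 24   → row D = row B − 2·row C = (24, −2, 5)   [check: −2·188 + 5·80 = 24]
  28 = 1·24 + 4   → row E = row C − 1·row D = (4, 3, −7)   [check: 3·188 − 7·80 = 4]
  24 = 6·4 + 0   → remainder 0, stop. gcd = 4 (last nonzero row E).
So gcd(188, 80) = 4, with Bézout identity 3·188 − 7·80 = 4. Containment (⊇): the Bézout identity exhibits 4 as an element of (188, 80), giving (4) ⊆ (188, 80). Containment (⊆): since 4 | 188 and 4 | 80 (188 = 4·47, 80 = 4·20), every Z-linear combination of 188 and 80 is divisible by 4, so (188, 80) ⊆ (4). Therefore (188, 80) = (4), d = 4.

Final answer: (188, 80) = (4); d = 4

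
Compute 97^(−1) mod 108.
97^(−1) ≡ 49 (mod 108)

Apply the extended Euclidean algorithm to (108, 97), tracking rows (r, s, t) with s·108 + t·97 = r. Each division r_prev = q·r_cur + r_new produces the new row as (previous row) − q·(current row):
  row A: (108, 1, 0)   [1·108 + 0·97 = 108]
  row B: (97, 0, 1)   [0·108 + 1·97 = 97]
  108 = 1·97 + 11   → row C = row A − 1·row B = (11, 1, −1)   [check: 1·108 − 1·97 = 11]
  97 = 8·11 + 9   → row D = row B − 8·row C = (9, −8, 9)   [check: −8·108 + 9·97 = 9]
  11 = 1·9 + 2   → row E = row C − 1·row D = (2, 9, −10)   [check: 9·108 − 10·97 = 2]
  9 = 4·2 + 1   → row F = row D − 4·row E = (1, −44, 49)   [check: −44·108 + 49·97 = 1]
  2 = 2·1 + 0   → remainder 0, stop. gcd = 1 (last nonzero row F).
The gcd is 1, so 97 is invertible mod 108. The last nonzero row gives −44·108 + 49·97 = 1, so t = 49. So 97^(−1) ≡ 49 (mod 108). Verify: 97 · 49 = 4753 ≡ 1 (mod 108). ✓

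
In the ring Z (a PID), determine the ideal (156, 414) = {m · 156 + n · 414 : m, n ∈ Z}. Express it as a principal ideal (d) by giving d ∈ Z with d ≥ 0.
In the PID Z, (a, b) is generated by gcd(a, b). Compute gcd(414, 156) with the extended Euclidean algorithm, tracking rows (r, s, t) with s·414 + t·156 = r:
  row A: (414, 1, 0)   [1·414 + 0·156 = 414]
  row B: (156, 0, 1)   [0·414 + 1·156 = 156]
  414 = 2·156 + 102   → row C = row A − 2·row B = (102, 1, −2)   [check: 1·414 − 2·156 = 102]
  156 = 1·102 + 54   → row D = row B − 1·row C = (54, −1, 3)   [check: −1·414 + 3·156 = 54]
  102 = 1·54 + 48   → row E = row C − 1·row D = (48, 2, −5)   [check: 2·414 − 5·156 = 48]
  54 = 1·48 + 6   → row F = row D − 1·row E = (6, −3, 8)   [check: −3·414 + 8·156 = 6]
  48 = 8·6 + 0   → remainder 0, stop. gcd = 6 (last nonzero row F).
So gcd(156, 414) = 6, with Bézout identity −3·414 + 8·156 = 6. Containment (⊇): the Bézout identity exhibits 6 as an element of (156, 414), giving (6) ⊆ (156, 414). Containment (⊆): since 6 | 156 and 6 | 414 (156 = 6·26, 414 = 6·69), every Z-linear combination of 156 and 414 is divisible by 6, so (156, 414) ⊆ (6). Therefore (156, 414) = (6), d = 6.

Final answer: (156, 414) = (6); d = 6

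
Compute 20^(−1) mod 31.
20^(−1) ≡ 14 (mod 31)

Apply the extended Euclidean algorithm to (31, 20), tracking rows (r, s, t) with s·31 + t·20 = r. Each division r_prev = q·r_cur + r_new produces the new row as (previous row) − q·(current row):
  row A: (31, 1, 0)   [1·31 + 0·20 = 31]
  row B: (20, 0, 1)   [0·31 + 1·20 = 20]
  31 = 1·20 + 11   → row C = row A − 1·row B = (11, 1, −1)   [check: 1·31 − 1·20 = 11]
  20 = 1·11 + 9   → row D = row B − 1·row C = (9, −1, 2)   [check: −1·31 + 2·20 = 9]
  11 = 1·9 + 2   → row E = row C − 1·row D = (2, 2, −3)   [check: 2·31 − 3·20 = 2]
  9 = 4·2 + 1   → row F = row D − 4·row E = (1, −9, 14)   [check: −9·31 + 14·20 = 1]
  2 = 2·1 + 0   → remainder 0, stop. gcd = 1 (last nonzero row F).
The gcd is 1, so 20 is invertible mod 31. The last nonzero row gives −9·31 + 14·20 = 1, so t = 14. So 20^(−1) ≡ 14 (mod 31). Verify: 20 · 14 = 280 ≡ 1 (mod 31). ✓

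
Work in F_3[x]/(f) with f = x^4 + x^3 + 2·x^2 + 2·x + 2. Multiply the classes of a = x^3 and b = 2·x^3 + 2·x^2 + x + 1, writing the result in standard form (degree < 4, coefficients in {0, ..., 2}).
a · b ≡ 2·x^2 (mod f(x))

Multiply as integer polynomials: a · b = 2·x^6 + 2·x^5 + x^4 + x^3. Reducing coefficients mod 3: a · b ≡ 2·x^6 + 2·x^5 + x^4 + x^3. Now divide by f(x) = x^4 + x^3 + 2·x^2 + 2·x + 2 in F_3[x], eliminating the leading term at each step:
  leading term 2·x^6: subtract (2·x^2)·f(x) = 2·x^6 + 2·x^5 + x^4 + x^3 + x^2, leaving 2·x^2 (coefficients mod 3)
The degree is now < 4, so this is the remainder. Hence a · b ≡ 2·x^2 in F_3[x]/(f).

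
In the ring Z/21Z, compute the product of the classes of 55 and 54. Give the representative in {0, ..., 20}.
9

Reduce the factors first: 55 ≡ 13, 54 ≡ 12 (mod 21), so 55 · 54 ≡ 13 · 12 (mod 21). 13 · 12 = 156. Dividing by 21: 156 = 7·21 + 9. So (55 · 54) mod 21 = 9.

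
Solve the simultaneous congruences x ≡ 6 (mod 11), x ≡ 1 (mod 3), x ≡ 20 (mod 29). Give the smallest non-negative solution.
The moduli 11, 3, 29 are pairwise coprime, so by the CRT there is a unique solution mod 11·3·29 = 957.
Solve by successive substitution. Start with x ≡ 6 (mod 11).
  Combine with x ≡ 1 (mod 3): write x = 6 + 11·t and require 6 + 11·t ≡ 1 (mod 3), i.e. 11·t ≡ 1 − 6 ≡ 1 (mod 3). Since 11^(−1) ≡ 2 (mod 3) (11 ≡ 2 (mod 3)), t ≡ 2·1 ≡ 2 (mod 3). So x ≡ 6 + 11·2 = 28 (mod 33).
  Combine with x ≡ 20 (mod 29): write x = 28 + 33·t and require 28 + 33·t ≡ 20 (mod 29), i.e. 33·t ≡ 20 − 28 ≡ 21 (mod 29). Since 33^(−1) ≡ 22 (mod 29) (33 ≡ 4 (mod 29)), t ≡ 22·21 ≡ 27 (mod 29). So x ≡ 28 + 33·27 = 919 (mod 957).
Unique solution in [0, 957): x = 919.

Final answer: x ≡ 919 (mod 957); the representative in [0, 957) is 919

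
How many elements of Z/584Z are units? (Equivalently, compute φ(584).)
An element a ∈ Z/584Z is a unit iff gcd(a, 584) = 1, so the number of units is φ(584). φ is multiplicative, with φ(p^e) = p^e − p^(e−1). Factorise 584 = 2^3 · 73. Then
  φ(584) = (2^3 − 2^2) · (73 − 1) = 4 · 72 = 288.

Final answer: Z/584Z has φ(584) = 288 units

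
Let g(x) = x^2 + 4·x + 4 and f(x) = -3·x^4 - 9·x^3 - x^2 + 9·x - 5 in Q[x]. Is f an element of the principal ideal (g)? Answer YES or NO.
NO

In Q[x] the ideal (g) consists of all multiples of g, so f ∈ (g) iff g | f, i.e. iff the remainder of f on division by g is 0. Divide f by g (g is monic, so eliminate the leading term of the running remainder at each step):
  leading term -3·x^4: subtract (-3·x^2)·g(x) = -3·x^4 - 12·x^3 - 12·x^2, leaving 3·x^3 + 11·x^2 + 9·x - 5
  leading term 3·x^3: subtract (3·x)·g(x) = 3·x^3 + 12·x^2 + 12·x, leaving -x^2 - 3·x - 5
  leading term -x^2: subtract (-1)·g(x) = -x^2 - 4·x - 4, leaving x - 1
The remainder r(x) = x - 1 ≠ 0 (and deg r < deg g), so g ∤ f, i.e. f ∉ (g).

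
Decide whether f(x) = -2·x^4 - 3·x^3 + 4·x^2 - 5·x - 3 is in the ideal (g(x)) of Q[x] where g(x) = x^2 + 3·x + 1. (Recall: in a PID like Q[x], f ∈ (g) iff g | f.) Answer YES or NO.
In Q[x] the ideal (g) consists of all multiples of g, so f ∈ (g) iff g | f, i.e. iff the remainder of f on division by g is 0. Divide f by g (g is monic, so eliminate the leading term of the running remainder at each step):
  leading term -2·x^4: subtract (-2·x^2)·g(x) = -2·x^4 - 6·x^3 - 2·x^2, leaving 3·x^3 + 6·x^2 - 5·x - 3
  leading term 3·x^3: subtract (3·x)·g(x) = 3·x^3 + 9·x^2 + 3·x, leaving -3·x^2 - 8·x - 3
  leading term -3·x^2: subtract (-3)·g(x) = -3·x^2 - 9·x - 3, leaving x
The remainder r(x) = x ≠ 0 (and deg r < deg g), so g ∤ f, i.e. f ∉ (g).

Final answer: NO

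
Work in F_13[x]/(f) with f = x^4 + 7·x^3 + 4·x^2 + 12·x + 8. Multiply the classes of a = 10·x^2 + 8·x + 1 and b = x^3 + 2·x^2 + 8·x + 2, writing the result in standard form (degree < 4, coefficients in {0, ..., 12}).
a · b ≡ 4·x^2 + 6·x (mod f(x))

Multiply as integer polynomials: a · b = 10·x^5 + 28·x^4 + 97·x^3 + 86·x^2 + 24·x + 2. Reducing coefficients mod 13: a · b ≡ 10·x^5 + 2·x^4 + 6·x^3 + 8·x^2 + 11·x + 2. Now divide by f(x) = x^4 + 7·x^3 + 4·x^2 + 12·x + 8 in F_13[x], eliminating the leading term at each step:
  leading term 10·x^5: subtract (10·x)·f(x) = 10·x^5 + 5·x^4 + x^3 + 3·x^2 + 2·x, leaving 10·x^4 + 5·x^3 + 5·x^2 + 9·x + 2 (coefficients mod 13)
  leading term 10·x^4: subtract (10)·f(x) = 10·x^4 + 5·x^3 + x^2 + 3·x + 2, leaving 4·x^2 + 6·x (coefficients mod 13)
The degree is now < 4, so this is the remainder. Hence a · b ≡ 4·x^2 + 6·x in F_13[x]/(f).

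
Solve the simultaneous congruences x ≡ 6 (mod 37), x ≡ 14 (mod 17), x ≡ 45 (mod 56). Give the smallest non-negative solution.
x ≡ 28829 (mod 35224); the representative in [0, 35224) is 28829

The moduli 37, 17, 56 are pairwise coprime, so by the CRT there is a unique solution mod 37·17·56 = 35224.
Solve by successive substitution. Start with x ≡ 6 (mod 37).
  Combine with x ≡ 14 (mod 17): write x = 6 + 37·t and require 6 + 37·t ≡ 14 (mod 17), i.e. 37·t ≡ 14 − 6 ≡ 8 (mod 17). Since 37^(−1) ≡ 6 (mod 17) (37 ≡ 3 (mod 17)), t ≡ 6·8 ≡ 14 (mod 17). So x ≡ 6 + 37·14 = 524 (mod 629).
  Combine with x ≡ 45 (mod 56): write x = 524 + 629·t and require 524 + 629·t ≡ 45 (mod 56), i.e. 629·t ≡ 45 − 524 ≡ 25 (mod 56). Since 629^(−1) ≡ 13 (mod 56) (629 ≡ 13 (mod 56)), t ≡ 13·25 ≡ 45 (mod 56). So x ≡ 524 + 629·45 = 28829 (mod 35224).
Unique solution in [0, 35224): x = 28829.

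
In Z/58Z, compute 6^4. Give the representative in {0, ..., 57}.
20

Use repeated squaring. Binary(4) = 100. Walk through the bits of the exponent 4 left-to-right: at each bit after the leading one, square the running value, then multiply by 6 if the bit is 1 (always reducing mod 58):
  bit 1 = 1 (leading): start with 6.
  bit 2 = 0: square 6^2 = 36 (mod 58).
  bit 3 = 0: square 36^2 = 1296 ≡ 20 (mod 58).
Final value: 6^4 ≡ 20 (mod 58).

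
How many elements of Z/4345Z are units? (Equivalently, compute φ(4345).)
An element a ∈ Z/4345Z is a unit iff gcd(a, 4345) = 1, so the number of units is φ(4345). φ is multiplicative, with φ(p^e) = p^e − p^(e−1). Factorise 4345 = 5 · 11 · 79. Then
  φ(4345) = (5 − 1) · (11 − 1) · (79 − 1) = 4 · 10 · 78 = 3120.

Final answer: Z/4345Z has φ(4345) = 3120 units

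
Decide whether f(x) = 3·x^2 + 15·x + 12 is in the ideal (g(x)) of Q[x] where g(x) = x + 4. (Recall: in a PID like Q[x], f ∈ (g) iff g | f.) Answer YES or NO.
In Q[x] the ideal (g) consists of all multiples of g, so f ∈ (g) iff g | f, i.e. iff the remainder of f on division by g is 0. Divide f by g (g is monic, so eliminate the leading term of the running remainder at each step):
  leading term 3·x^2: subtract (3·x)·g(x) = 3·x^2 + 12·x, leaving 3·x + 12
  leading term 3·x: subtract (3)·g(x) = 3·x + 12, leaving 0
The remainder is 0, so f(x) = g(x) · h(x) with h(x) = 3·x + 3. Hence g | f, i.e. f ∈ (g).

Final answer: YES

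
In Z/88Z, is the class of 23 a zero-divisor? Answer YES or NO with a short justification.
NO

gcd(23, 88) = 1, so 23 is a unit in Z/88Z (it has a multiplicative inverse). A unit cannot be a zero-divisor: if 23·b ≡ 0 then multiplying both sides by 23^(−1) gives b ≡ 0. So 23 is not a zero-divisor.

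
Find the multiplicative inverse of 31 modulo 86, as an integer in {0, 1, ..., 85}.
31^(−1) ≡ 25 (mod 86)

Apply the extended Euclidean algorithm to (86, 31), tracking rows (r, s, t) with s·86 + t·31 = r. Each division r_prev = q·r_cur + r_new produces the new row as (previous row) − q·(current row):
  row A: (86, 1, 0)   [1·86 + 0·31 = 86]
  row B: (31, 0, 1)   [0·86 + 1·31 = 31]
  86 = 2·31 + 24   → row C = row A − 2·row B = (24, 1, −2)   [check: 1·86 − 2·31 = 24]
  31 = 1·24 + 7   → row D = row B − 1·row C = (7, −1, 3)   [check: −1·86 + 3·31 = 7]
  24 = 3·7 + 3   → row E = row C − 3·row D = (3, 4, −11)   [check: 4·86 − 11·31 = 3]
  7 = 2·3 + 1   → row F = row D − 2·row E = (1, −9, 25)   [check: −9·86 + 25·31 = 1]
  3 = 3·1 + 0   → remainder 0, stop. gcd = 1 (last nonzero row F).
The gcd is 1, so 31 is invertible mod 86. The last nonzero row gives −9·86 + 25·31 = 1, so t = 25. So 31^(−1) ≡ 25 (mod 86). Verify: 31 · 25 = 775 ≡ 1 (mod 86). ✓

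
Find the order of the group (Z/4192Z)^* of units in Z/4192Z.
|(Z/4192Z)^*| = 2080

(Z/4192Z)^* consists of the classes a with gcd(a, 4192) = 1, so its order is φ(4192). φ is multiplicative, with φ(p^e) = p^e − p^(e−1). Factorise 4192 = 2^5 · 131. Then
  φ(4192) = (2^5 − 2^4) · (131 − 1) = 16 · 130 = 2080.
Thus |(Z/4192Z)^*| = 2080.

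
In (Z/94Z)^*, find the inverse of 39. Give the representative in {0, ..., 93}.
Apply the extended Euclidean algorithm to (94, 39), tracking rows (r, s, t) with s·94 + t·39 = r. Each division r_prev = q·r_cur + r_new produces the new row as (previous row) − q·(current row):
  row A: (94, 1, 0)   [1·94 + 0·39 = 94]
  row B: (39, 0, 1)   [0·94 + 1·39 = 39]
  94 = 2·39 + 16   → row C = row A − 2·row B = (16, 1, −2)   [check: 1·94 − 2·39 = 16]
  39 = 2·16 + 7   → row D = row B − 2·row C = (7, −2, 5)   [check: −2·94 + 5·39 = 7]
  16 = 2·7 + 2   → row E = row C − 2·row D = (2, 5, −12)   [check: 5·94 − 12·39 = 2]
  7 = 3·2 + 1   → row F = row D − 3·row E = (1, −17, 41)   [check: −17·94 + 41·39 = 1]
  2 = 2·1 + 0   → remainder 0, stop. gcd = 1 (last nonzero row F).
The gcd is 1, so 39 is invertible mod 94. The last nonzero row gives −17·94 + 41·39 = 1, so t = 41. So 39^(−1) ≡ 41 (mod 94). Verify: 39 · 41 = 1599 ≡ 1 (mod 94). ✓

Final answer: 39^(−1) ≡ 41 (mod 94)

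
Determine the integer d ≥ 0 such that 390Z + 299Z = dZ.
In the PID Z, (a, b) is generated by gcd(a, b). Compute gcd(390, 299) with the extended Euclidean algorithm, tracking rows (r, s, t) with s·390 + t·299 = r:
  row A: (390, 1, 0)   [1·390 + 0·299 = 390]
  row B: (299, 0, 1)   [0·390 + 1·299 = 299]
  390 = 1·299 + 91   → row C = row A − 1·row B = (91, 1, −1)   [check: 1·390 − 1·299 = 91]
  299 = 3·91 + 26   → row D = row B − 3·row C = (26, −3, 4)   [check: −3·390 + 4·299 = 26]
  91 = 3·26 + 13   → row E = row C − 3·row D = (13, 10, −13)   [check: 10·390 − 13·299 = 13]
  26 = 2·13 + 0   → remainder 0, stop. gcd = 13 (last nonzero row E).
So gcd(390, 299) = 13, with Bézout identity 10·390 − 13·299 = 13. Containment (⊇): the Bézout identity exhibits 13 as an element of (390, 299), giving (13) ⊆ (390, 299). Containment (⊆): since 13 | 390 and 13 | 299 (390 = 13·30, 299 = 13·23), every Z-linear combination of 390 and 299 is divisible by 13, so (390, 299) ⊆ (13). Therefore (390, 299) = (13), d = 13.

Final answer: (390, 299) = (13); d = 13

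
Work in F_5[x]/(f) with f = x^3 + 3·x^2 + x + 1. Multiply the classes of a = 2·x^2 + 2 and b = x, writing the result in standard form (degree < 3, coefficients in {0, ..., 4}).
a · b ≡ 4·x^2 + 3 (mod f(x))

Multiply as integer polynomials: a · b = 2·x^3 + 2·x. Reducing coefficients mod 5: a · b ≡ 2·x^3 + 2·x. Now divide by f(x) = x^3 + 3·x^2 + x + 1 in F_5[x], eliminating the leading term at each step:
  leading term 2·x^3: subtract (2)·f(x) = 2·x^3 + x^2 + 2·x + 2, leaving 4·x^2 + 3 (coefficients mod 5)
The degree is now < 3, so this is the remainder. Hence a · b ≡ 4·x^2 + 3 in F_5[x]/(f).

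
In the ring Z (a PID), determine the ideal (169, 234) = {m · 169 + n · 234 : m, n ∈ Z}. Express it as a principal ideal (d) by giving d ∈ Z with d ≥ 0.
(169, 234) = (13); d = 13

In the PID Z, (a, b) is generated by gcd(a, b). Compute gcd(234, 169) with the extended Euclidean algorithm, tracking rows (r, s, t) with s·234 + t·169 = r:
  row A: (234, 1, 0)   [1·234 + 0·169 = 234]
  row B: (169, 0, 1)   [0·234 + 1·169 = 169]
  234 = 1·169 + 65   → row C = row A − 1·row B = (65, 1, −1)   [check: 1·234 − 1·169 = 65]
  169 = 2·65 + 39   → row D = row B − 2·row C = (39, −2, 3)   [check: −2·234 + 3·169 = 39]
  65 = 1·39 + 26   → row E = row C − 1·row D = (26, 3, −4)   [check: 3·234 − 4·169 = 26]
  39 = 1·26 + 13   → row F = row D − 1·row E = (13, −5, 7)   [check: −5·234 + 7·169 = 13]
  26 = 2·13 + 0   → remainder 0, stop. gcd = 13 (last nonzero row F).
So gcd(169, 234) = 13, with Bézout identity −5·234 + 7·169 = 13. Containment (⊇): the Bézout identity exhibits 13 as an element of (169, 234), giving (13) ⊆ (169, 234). Containment (⊆): since 13 | 169 and 13 | 234 (169 = 13·13, 234 = 13·18), every Z-linear combination of 169 and 234 is divisible by 13, so (169, 234) ⊆ (13). Therefore (169, 234) = (13), d = 13.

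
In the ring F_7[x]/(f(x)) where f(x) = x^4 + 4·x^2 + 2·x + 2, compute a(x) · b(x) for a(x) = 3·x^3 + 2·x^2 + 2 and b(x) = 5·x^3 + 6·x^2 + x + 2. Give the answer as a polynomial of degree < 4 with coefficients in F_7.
Multiply as integer polynomials: a · b = 15·x^6 + 28·x^5 + 15·x^4 + 18·x^3 + 16·x^2 + 2·x + 4. Reducing coefficients mod 7: a · b ≡ x^6 + x^4 + 4·x^3 + 2·x^2 + 2·x + 4. Now divide by f(x) = x^4 + 4·x^2 + 2·x + 2 in F_7[x], eliminating the leading term at each step:
  leading term x^6: subtract (x^2)·f(x) = x^6 + 4·x^4 + 2·x^3 + 2·x^2, leaving 4·x^4 + 2·x^3 + 2·x + 4 (coefficients mod 7)
  leading term 4·x^4: subtract (4)·f(x) = 4·x^4 + 2·x^2 + x + 1, leaving 2·x^3 + 5·x^2 + x + 3 (coefficients mod 7)
The degree is now < 4, so this is the remainder. Hence a · b ≡ 2·x^3 + 5·x^2 + x + 3 in F_7[x]/(f).

Final answer: a · b ≡ 2·x^3 + 5·x^2 + x + 3 (mod f(x))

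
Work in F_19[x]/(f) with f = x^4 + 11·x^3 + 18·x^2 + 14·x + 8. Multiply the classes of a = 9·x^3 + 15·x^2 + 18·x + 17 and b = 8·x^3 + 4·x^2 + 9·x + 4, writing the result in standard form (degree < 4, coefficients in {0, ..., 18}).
Multiply as integer polynomials: a · b = 72·x^6 + 156·x^5 + 285·x^4 + 379·x^3 + 290·x^2 + 225·x + 68. Reducing coefficients mod 19: a · b ≡ 15·x^6 + 4·x^5 + 18·x^3 + 5·x^2 + 16·x + 11. Now divide by f(x) = x^4 + 11·x^3 + 18·x^2 + 14·x + 8 in F_19[x], eliminating the leading term at each step:
  leading term 15·x^6: subtract (15·x^2)·f(x) = 15·x^6 + 13·x^5 + 4·x^4 + x^3 + 6·x^2, leaving 10·x^5 + 15·x^4 + 17·x^3 + 18·x^2 + 16·x + 11 (coefficients mod 19)
  leading term 10·x^5: subtract (10·x)·f(x) = 10·x^5 + 15·x^4 + 9·x^3 + 7·x^2 + 4·x, leaving 8·x^3 + 11·x^2 + 12·x + 11 (coefficients mod 19)
The degree is now < 4, so this is the remainder. Hence a · b ≡ 8·x^3 + 11·x^2 + 12·x + 11 in F_19[x]/(f).

Final answer: a · b ≡ 8·x^3 + 11·x^2 + 12·x + 11 (mod f(x))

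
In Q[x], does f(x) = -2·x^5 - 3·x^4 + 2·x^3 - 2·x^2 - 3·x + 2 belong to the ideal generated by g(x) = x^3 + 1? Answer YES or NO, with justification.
YES

In Q[x] the ideal (g) consists of all multiples of g, so f ∈ (g) iff g | f, i.e. iff the remainder of f on division by g is 0. Divide f by g (g is monic, so eliminate the leading term of the running remainder at each step):
  leading term -2·x^5: subtract (-2·x^2)·g(x) = -2·x^5 - 2·x^2, leaving -3·x^4 + 2·x^3 - 3·x + 2
  leading term -3·x^4: subtract (-3·x)·g(x) = -3·x^4 - 3·x, leaving 2·x^3 + 2
  leading term 2·x^3: subtract (2)·g(x) = 2·x^3 + 2, leaving 0
The remainder is 0, so f(x) = g(x) · h(x) with h(x) = -2·x^2 - 3·x + 2. Hence g | f, i.e. f ∈ (g).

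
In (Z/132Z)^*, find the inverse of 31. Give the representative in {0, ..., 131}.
Apply the extended Euclidean algorithm to (132, 31), tracking rows (r, s, t) with s·132 + t·31 = r. Each division r_prev = q·r_cur + r_new produces the new row as (previous row) − q·(current row):
  row A: (132, 1, 0)   [1·132 + 0·31 = 132]
  row B: (31, 0, 1)   [0·132 + 1·31 = 31]
  132 = 4·31 + 8   → row C = row A − 4·row B = (8, 1, −4)   [check: 1·132 − 4·31 = 8]
  31 = 3·8 + 7   → row D = row B − 3·row C = (7, −3, 13)   [check: −3·132 + 13·31 = 7]
  8 = 1·7 + 1   → row E = row C − 1·row D = (1, 4, −17)   [check: 4·132 − 17·31 = 1]
  7 = 7·1 + 0   → remainder 0, stop. gcd = 1 (last nonzero row E).
The gcd is 1, so 31 is invertible mod 132. The last nonzero row gives 4·132 − 17·31 = 1, so t = −17. So 31^(−1) ≡ −17 ≡ 115 (mod 132). Verify: 31 · 115 = 3565 ≡ 1 (mod 132). ✓

Final answer: 31^(−1) ≡ 115 (mod 132)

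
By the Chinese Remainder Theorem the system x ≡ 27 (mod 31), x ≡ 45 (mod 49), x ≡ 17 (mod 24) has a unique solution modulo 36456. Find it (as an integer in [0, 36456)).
The moduli 31, 49, 24 are pairwise coprime, so by the CRT there is a unique solution mod 31·49·24 = 36456.
Solve by successive substitution. Start with x ≡ 27 (mod 31).
  Combine with x ≡ 45 (mod 49): write x = 27 + 31·t and require 27 + 31·t ≡ 45 (mod 49), i.e. 31·t ≡ 45 − 27 ≡ 18 (mod 49). Since 31^(−1) ≡ 19 (mod 49), t ≡ 19·18 ≡ 48 (mod 49). So x ≡ 27 + 31·48 = 1515 (mod 1519).
  Combine with x ≡ 17 (mod 24): write x = 1515 + 1519·t and require 1515 + 1519·t ≡ 17 (mod 24), i.e. 1519·t ≡ 17 − 1515 ≡ 14 (mod 24). Since 1519^(−1) ≡ 7 (mod 24) (1519 ≡ 7 (mod 24)), t ≡ 7·14 ≡ 2 (mod 24). So x ≡ 1515 + 1519·2 = 4553 (mod 36456).
Unique solution in [0, 36456): x = 4553.

Final answer: x ≡ 4553 (mod 36456); the representative in [0, 36456) is 4553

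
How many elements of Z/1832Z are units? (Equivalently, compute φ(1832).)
Z/1832Z has φ(1832) = 912 units

An element a ∈ Z/1832Z is a unit iff gcd(a, 1832) = 1, so the number of units is φ(1832). φ is multiplicative, with φ(p^e) = p^e − p^(e−1). Factorise 1832 = 2^3 · 229. Then
  φ(1832) = (2^3 − 2^2) · (229 − 1) = 4 · 228 = 912.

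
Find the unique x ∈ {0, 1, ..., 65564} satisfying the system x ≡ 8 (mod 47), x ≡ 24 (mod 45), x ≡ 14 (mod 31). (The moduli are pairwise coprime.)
The moduli 47, 45, 31 are pairwise coprime, so by the CRT there is a unique solution mod 47·45·31 = 65565.
Solve by successive substitution. Start with x ≡ 8 (mod 47).
  Combine with x ≡ 24 (mod 45): write x = 8 + 47·t and require 8 + 47·t ≡ 24 (mod 45), i.e. 47·t ≡ 24 − 8 ≡ 16 (mod 45). Since 47^(−1) ≡ 23 (mod 45) (47 ≡ 2 (mod 45)), t ≡ 23·16 ≡ 8 (mod 45). So x ≡ 8 + 47·8 = 384 (mod 2115).
  Combine with x ≡ 14 (mod 31): write x = 384 + 2115·t and require 384 + 2115·t ≡ 14 (mod 31), i.e. 2115·t ≡ 14 − 384 ≡ 2 (mod 31). Since 2115^(−1) ≡ 9 (mod 31) (2115 ≡ 7 (mod 31)), t ≡ 9·2 ≡ 18 (mod 31). So x ≡ 384 + 2115·18 = 38454 (mod 65565).
Unique solution in [0, 65565): x = 38454.

Final answer: x ≡ 38454 (mod 65565); the representative in [0, 65565) is 38454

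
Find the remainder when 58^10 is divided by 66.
Use repeated squaring. Binary(10) = 1010. Walk through the bits of the exponent 10 left-to-right: at each bit after the leading one, square the running value, then multiply by 58 if the bit is 1 (always reducing mod 66):
  bit 1 = 1 (leading): start with 58.
  bit 2 = 0: square 58^2 = 3364 ≡ 64 (mod 66).
  bit 3 = 1: square 64^2 = 4096 ≡ 4; bit is 1, so multiply 4·58 = 232 ≡ 34 (mod 66).
  bit 4 = 0: square 34^2 = 1156 ≡ 34 (mod 66).
Final value: 58^10 ≡ 34 (mod 66).

Final answer: 34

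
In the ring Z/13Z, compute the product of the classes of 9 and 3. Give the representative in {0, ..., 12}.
1

Both factors are already reduced mod 13. 9 · 3 = 27. Dividing by 13: 27 = 2·13 + 1. So (9 · 3) mod 13 = 1.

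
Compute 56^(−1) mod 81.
56^(−1) ≡ 68 (mod 81)

Apply the extended Euclidean algorithm to (81, 56), tracking rows (r, s, t) with s·81 + t·56 = r. Each division r_prev = q·r_cur + r_new produces the new row as (previous row) − q·(current row):
  row A: (81, 1, 0)   [1·81 + 0·56 = 81]
  row B: (56, 0, 1)   [0·81 + 1·56 = 56]
  81 = 1·56 + 25   → row C = row A − 1·row B = (25, 1, −1)   [check: 1·81 − 1·56 = 25]
  56 = 2·25 + 6   → row D = row B − 2·row C = (6, −2, 3)   [check: −2·81 + 3·56 = 6]
  25 = 4·6 + 1   → row E = row C − 4·row D = (1, 9, −13)   [check: 9·81 − 13·56 = 1]
  6 = 6·1 + 0   → remainder 0, stop. gcd = 1 (last nonzero row E).
The gcd is 1, so 56 is invertible mod 81. The last nonzero row gives 9·81 − 13·56 = 1, so t = −13. So 56^(−1) ≡ −13 ≡ 68 (mod 81). Verify: 56 · 68 = 3808 ≡ 1 (mod 81). ✓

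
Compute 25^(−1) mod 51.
25^(−1) ≡ 49 (mod 51)

Apply the extended Euclidean algorithm to (51, 25), tracking rows (r, s, t) with s·51 + t·25 = r. Each division r_prev = q·r_cur + r_new produces the new row as (previous row) − q·(current row):
  row A: (51, 1, 0)   [1·51 + 0·25 = 51]
  row B: (25, 0, 1)   [0·51 + 1·25 = 25]
  51 = 2·25 + 1   → row C = row A − 2·row B = (1, 1, −2)   [check: 1·51 − 2·25 = 1]
  25 = 25·1 + 0   → remainder 0, stop. gcd = 1 (last nonzero row C).
The gcd is 1, so 25 is invertible mod 51. The last nonzero row gives 1·51 − 2·25 = 1, so t = −2. So 25^(−1) ≡ −2 ≡ 49 (mod 51). Verify: 25 · 49 = 1225 ≡ 1 (mod 51). ✓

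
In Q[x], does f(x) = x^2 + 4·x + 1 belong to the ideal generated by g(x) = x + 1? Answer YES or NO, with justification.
In Q[x] the ideal (g) consists of all multiples of g, so f ∈ (g) iff g | f, i.e. iff the remainder of f on division by g is 0. Divide f by g (g is monic, so eliminate the leading term of the running remainder at each step):
  leading term x^2: subtract (x)·g(x) = x^2 + x, leaving 3·x + 1
  leading term 3·x: subtract (3)·g(x) = 3·x + 3, leaving -2
The remainder r(x) = -2 ≠ 0 (and deg r < deg g), so g ∤ f, i.e. f ∉ (g).

Final answer: NO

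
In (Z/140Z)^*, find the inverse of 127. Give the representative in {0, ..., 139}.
Apply the extended Euclidean algorithm to (140, 127), tracking rows (r, s, t) with s·140 + t·127 = r. Each division r_prev = q·r_cur + r_new produces the new row as (previous row) − q·(current row):
  row A: (140, 1, 0)   [1·140 + 0·127 = 140]
  row B: (127, 0, 1)   [0·140 + 1·127 = 127]
  140 = 1·127 + 13   → row C = row A − 1·row B = (13, 1, −1)   [check: 1·140 − 1·127 = 13]
  127 = 9·13 + 10   → row D = row B − 9·row C = (10, −9, 10)   [check: −9·140 + 10·127 = 10]
  13 = 1·10 + 3   → row E = row C − 1·row D = (3, 10, −11)   [check: 10·140 − 11·127 = 3]
  10 = 3·3 + 1   → row F = row D − 3·row E = (1, −39, 43)   [check: −39·140 + 43·127 = 1]
  3 = 3·1 + 0   → remainder 0, stop. gcd = 1 (last nonzero row F).
The gcd is 1, so 127 is invertible mod 140. The last nonzero row gives −39·140 + 43·127 = 1, so t = 43. So 127^(−1) ≡ 43 (mod 140). Verify: 127 · 43 = 5461 ≡ 1 (mod 140). ✓

Final answer: 127^(−1) ≡ 43 (mod 140)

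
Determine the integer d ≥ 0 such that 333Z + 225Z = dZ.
(333, 225) = (9); d = 9

In the PID Z, (a, b) is generated by gcd(a, b). Compute gcd(333, 225) with the extended Euclidean algorithm, tracking rows (r, s, t) with s·333 + t·225 = r:
  row A: (333, 1, 0)   [1·333 + 0·225 = 333]
  row B: (225, 0, 1)   [0·333 + 1·225 = 225]
  333 = 1·225 + 108   → row C = row A − 1·row B = (108, 1, −1)   [check: 1·333 − 1·225 = 108]
  225 = 2·108 + 9   → row D = row B − 2·row C = (9, −2, 3)   [check: −2·333 + 3·225 = 9]
  108 = 12·9 + 0   → remainder 0, stop. gcd = 9 (last nonzero row D).
So gcd(333, 225) = 9, with Bézout identity −2·333 + 3·225 = 9. Containment (⊇): the Bézout identity exhibits 9 as an element of (333, 225), giving (9) ⊆ (333, 225). Containment (⊆): since 9 | 333 and 9 | 225 (333 = 9·37, 225 = 9·25), every Z-linear combination of 333 and 225 is divisible by 9, so (333, 225) ⊆ (9). Therefore (333, 225) = (9), d = 9.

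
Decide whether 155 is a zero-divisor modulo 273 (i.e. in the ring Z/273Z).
gcd(155, 273) = 1, so 155 is a unit in Z/273Z (it has a multiplicative inverse). A unit cannot be a zero-divisor: if 155·b ≡ 0 then multiplying both sides by 155^(−1) gives b ≡ 0. So 155 is not a zero-divisor.

Final answer: NO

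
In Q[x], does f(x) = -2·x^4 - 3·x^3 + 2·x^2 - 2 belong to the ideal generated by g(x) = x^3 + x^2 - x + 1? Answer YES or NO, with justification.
In Q[x] the ideal (g) consists of all multiples of g, so f ∈ (g) iff g | f, i.e. iff the remainder of f on division by g is 0. Divide f by g (g is monic, so eliminate the leading term of the running remainder at each step):
  leading term -2·x^4: subtract (-2·x)·g(x) = -2·x^4 - 2·x^3 + 2·x^2 - 2·x, leaving -x^3 + 2·x - 2
  leading term -x^3: subtract (-1)·g(x) = -x^3 - x^2 + x - 1, leaving x^2 + x - 1
The remainder r(x) = x^2 + x - 1 ≠ 0 (and deg r < deg g), so g ∤ f, i.e. f ∉ (g).

Final answer: NO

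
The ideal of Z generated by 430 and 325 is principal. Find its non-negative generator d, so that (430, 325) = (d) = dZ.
(430, 325) = (5); d = 5

In the PID Z, (a, b) is generated by gcd(a, b). Compute gcd(430, 325) with the extended Euclidean algorithm, tracking rows (r, s, t) with s·430 + t·325 = r:
  row A: (430, 1, 0)   [1·430 + 0·325 = 430]
  row B: (325, 0, 1)   [0·430 + 1·325 = 325]
  430 = 1·325 + 105   → row C = row A − 1·row B = (105, 1, −1)   [check: 1·430 − 1·325 = 105]
  325 = 3·105 + 10   → row D = row B − 3·row C = (10, −3, 4)   [check: −3·430 + 4·325 = 10]
  105 = 10·10 + 5   → row E = row C − 10·row D = (5, 31, −41)   [check: 31·430 − 41·325 = 5]
  10 = 2·5 + 0   → remainder 0, stop. gcd = 5 (last nonzero row E).
So gcd(430, 325) = 5, with Bézout identity 31·430 − 41·325 = 5. Containment (⊇): the Bézout identity exhibits 5 as an element of (430, 325), giving (5) ⊆ (430, 325). Containment (⊆): since 5 | 430 and 5 | 325 (430 = 5·86, 325 = 5·65), every Z-linear combination of 430 and 325 is divisible by 5, so (430, 325) ⊆ (5). Therefore (430, 325) = (5), d = 5.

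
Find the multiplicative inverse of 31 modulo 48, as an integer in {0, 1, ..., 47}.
Apply the extended Euclidean algorithm to (48, 31), tracking rows (r, s, t) with s·48 + t·31 = r. Each division r_prev = q·r_cur + r_new produces the new row as (previous row) − q·(current row):
  row A: (48, 1, 0)   [1·48 + 0·31 = 48]
  row B: (31, 0, 1)   [0·48 + 1·31 = 31]
  48 = 1·31 + 17   → row C = row A − 1·row B = (17, 1, −1)   [check: 1·48 − 1·31 = 17]
  31 = 1·17 + 14   → row D = row B − 1·row C = (14, −1, 2)   [check: −1·48 + 2·31 = 14]
  17 = 1·14 + 3   → row E = row C − 1·row D = (3, 2, −3)   [check: 2·48 − 3·31 = 3]
  14 = 4·3 + 2   → row F = row D − 4·row E = (2, −9, 14)   [check: −9·48 + 14·31 = 2]
  3 = 1·2 + 1   → row G = row E − 1·row F = (1, 11, −17)   [check: 11·48 − 17·31 = 1]
  2 = 2·1 + 0   → remainder 0, stop. gcd = 1 (last nonzero row G).
The gcd is 1, so 31 is invertible mod 48. The last nonzero row gives 11·48 − 17·31 = 1, so t = −17. So 31^(−1) ≡ −17 ≡ 31 (mod 48). Verify: 31 · 31 = 961 ≡ 1 (mod 48). ✓

Final answer: 31^(−1) ≡ 31 (mod 48)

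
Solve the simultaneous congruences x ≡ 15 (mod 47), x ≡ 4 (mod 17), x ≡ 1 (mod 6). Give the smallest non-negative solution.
x ≡ 4339 (mod 4794); the representative in [0, 4794) is 4339

The moduli 47, 17, 6 are pairwise coprime, so by the CRT there is a unique solution mod 47·17·6 = 4794.
Solve by successive substitution. Start with x ≡ 15 (mod 47).
  Combine with x ≡ 4 (mod 17): write x = 15 + 47·t and require 15 + 47·t ≡ 4 (mod 17), i.e. 47·t ≡ 4 − 15 ≡ 6 (mod 17). Since 47^(−1) ≡ 4 (mod 17) (47 ≡ 13 (mod 17)), t ≡ 4·6 ≡ 7 (mod 17). So x ≡ 15 + 47·7 = 344 (mod 799).
  Combine with x ≡ 1 (mod 6): write x = 344 + 799·t and require 344 + 799·t ≡ 1 (mod 6), i.e. 799·t ≡ 1 − 344 ≡ 5 (mod 6). Since 799^(−1) ≡ 1 (mod 6) (799 ≡ 1 (mod 6)), t ≡ 1·5 ≡ 5 (mod 6). So x ≡ 344 + 799·5 = 4339 (mod 4794).
Unique solution in [0, 4794): x = 4339.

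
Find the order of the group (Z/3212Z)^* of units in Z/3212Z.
|(Z/3212Z)^*| = 1440

(Z/3212Z)^* consists of the classes a with gcd(a, 3212) = 1, so its order is φ(3212). φ is multiplicative, with φ(p^e) = p^e − p^(e−1). Factorise 3212 = 2^2 · 11 · 73. Then
  φ(3212) = (2^2 − 2^1) · (11 − 1) · (73 − 1) = 2 · 10 · 72 = 1440.
Thus |(Z/3212Z)^*| = 1440.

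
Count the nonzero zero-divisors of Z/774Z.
In Z/774Z each nonzero element is either a unit (gcd with 774 is 1) or a zero-divisor (gcd > 1). The number of units is φ(774): factorise 774 = 2 · 3^2 · 43, so φ(774) = (2 − 1) · (3^2 − 3^1) · (43 − 1) = 1 · 6 · 42 = 252. The nonzero elements number 774 − 1 = 773. Hence the nonzero zero-divisors number 773 − 252 = 521.

Final answer: Z/774Z has 521 nonzero zero-divisors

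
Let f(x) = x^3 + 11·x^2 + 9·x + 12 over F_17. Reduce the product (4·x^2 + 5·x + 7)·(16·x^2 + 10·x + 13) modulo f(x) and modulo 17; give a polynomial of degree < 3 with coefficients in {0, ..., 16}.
a · b ≡ 10·x^2 + 16·x + 10 (mod f(x))

Multiply as integer polynomials: a · b = 64·x^4 + 120·x^3 + 214·x^2 + 135·x + 91. Reducing coefficients mod 17: a · b ≡ 13·x^4 + x^3 + 10·x^2 + 16·x + 6. Now divide by f(x) = x^3 + 11·x^2 + 9·x + 12 in F_17[x], eliminating the leading term at each step:
  leading term 13·x^4: subtract (13·x)·f(x) = 13·x^4 + 7·x^3 + 15·x^2 + 3·x, leaving 11·x^3 + 12·x^2 + 13·x + 6 (coefficients mod 17)
  leading term 11·x^3: subtract (11)·f(x) = 11·x^3 + 2·x^2 + 14·x + 13, leaving 10·x^2 + 16·x + 10 (coefficients mod 17)
The degree is now < 3, so this is the remainder. Hence a · b ≡ 10·x^2 + 16·x + 10 in F_17[x]/(f).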